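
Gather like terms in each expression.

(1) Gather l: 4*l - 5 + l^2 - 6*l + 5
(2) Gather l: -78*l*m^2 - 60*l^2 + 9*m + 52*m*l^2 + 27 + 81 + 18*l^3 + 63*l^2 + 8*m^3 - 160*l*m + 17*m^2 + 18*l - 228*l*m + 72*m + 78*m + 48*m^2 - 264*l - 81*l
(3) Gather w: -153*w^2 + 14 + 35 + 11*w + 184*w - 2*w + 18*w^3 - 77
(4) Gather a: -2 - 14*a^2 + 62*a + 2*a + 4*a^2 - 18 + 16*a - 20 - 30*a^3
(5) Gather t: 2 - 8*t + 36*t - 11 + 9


(1) = l^2 - 2*l
(2) = 18*l^3 + l^2*(52*m + 3) + l*(-78*m^2 - 388*m - 327) + 8*m^3 + 65*m^2 + 159*m + 108
(3) = 18*w^3 - 153*w^2 + 193*w - 28
(4) = -30*a^3 - 10*a^2 + 80*a - 40
(5) = 28*t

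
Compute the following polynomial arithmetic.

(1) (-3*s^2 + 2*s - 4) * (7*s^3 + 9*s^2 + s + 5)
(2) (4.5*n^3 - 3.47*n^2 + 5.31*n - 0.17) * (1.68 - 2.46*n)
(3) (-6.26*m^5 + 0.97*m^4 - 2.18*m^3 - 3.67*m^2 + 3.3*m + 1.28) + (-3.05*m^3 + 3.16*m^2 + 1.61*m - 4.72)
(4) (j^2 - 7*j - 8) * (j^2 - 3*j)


(1) = -21*s^5 - 13*s^4 - 13*s^3 - 49*s^2 + 6*s - 20
(2) = -11.07*n^4 + 16.0962*n^3 - 18.8922*n^2 + 9.339*n - 0.2856
(3) = -6.26*m^5 + 0.97*m^4 - 5.23*m^3 - 0.51*m^2 + 4.91*m - 3.44
(4) = j^4 - 10*j^3 + 13*j^2 + 24*j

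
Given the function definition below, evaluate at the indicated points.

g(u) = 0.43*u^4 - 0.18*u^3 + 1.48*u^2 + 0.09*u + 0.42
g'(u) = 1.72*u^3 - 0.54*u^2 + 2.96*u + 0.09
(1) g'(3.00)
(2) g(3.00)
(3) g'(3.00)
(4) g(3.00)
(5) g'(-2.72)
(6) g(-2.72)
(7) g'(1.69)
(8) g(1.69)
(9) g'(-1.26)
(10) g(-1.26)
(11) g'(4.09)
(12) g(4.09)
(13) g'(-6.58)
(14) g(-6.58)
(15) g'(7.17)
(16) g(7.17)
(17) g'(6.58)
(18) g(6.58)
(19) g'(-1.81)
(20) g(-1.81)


(1) = 50.55
(2) = 43.98
(3) = 50.55
(4) = 43.98
(5) = -46.57
(6) = 38.28
(7) = 11.85
(8) = 7.44
(9) = -7.94
(10) = 4.10
(11) = 120.84
(12) = 133.56
(13) = -532.78
(14) = 921.26
(15) = 627.55
(16) = 1147.24
(17) = 486.20
(18) = 819.88
(19) = -17.24
(20) = 10.79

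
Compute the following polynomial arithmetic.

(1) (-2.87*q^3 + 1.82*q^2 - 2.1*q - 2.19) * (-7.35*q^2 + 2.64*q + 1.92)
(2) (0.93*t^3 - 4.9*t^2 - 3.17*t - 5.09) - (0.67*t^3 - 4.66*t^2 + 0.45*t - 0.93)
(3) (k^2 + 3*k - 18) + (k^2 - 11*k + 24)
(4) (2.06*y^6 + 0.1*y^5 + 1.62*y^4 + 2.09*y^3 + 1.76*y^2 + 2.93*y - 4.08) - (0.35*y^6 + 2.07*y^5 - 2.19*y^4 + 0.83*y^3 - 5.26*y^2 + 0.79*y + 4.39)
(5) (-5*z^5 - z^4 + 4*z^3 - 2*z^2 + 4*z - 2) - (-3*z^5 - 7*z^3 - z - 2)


(1) = 21.0945*q^5 - 20.9538*q^4 + 14.7294*q^3 + 14.0469*q^2 - 9.8136*q - 4.2048
(2) = 0.26*t^3 - 0.24*t^2 - 3.62*t - 4.16
(3) = 2*k^2 - 8*k + 6
(4) = 1.71*y^6 - 1.97*y^5 + 3.81*y^4 + 1.26*y^3 + 7.02*y^2 + 2.14*y - 8.47
(5) = -2*z^5 - z^4 + 11*z^3 - 2*z^2 + 5*z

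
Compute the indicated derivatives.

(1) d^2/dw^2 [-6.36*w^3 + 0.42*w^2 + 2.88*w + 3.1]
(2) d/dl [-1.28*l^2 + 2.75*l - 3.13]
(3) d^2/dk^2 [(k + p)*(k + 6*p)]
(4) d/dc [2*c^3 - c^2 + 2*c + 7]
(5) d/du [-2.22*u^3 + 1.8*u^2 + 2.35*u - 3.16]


(1) = 0.84 - 38.16*w
(2) = 2.75 - 2.56*l
(3) = 2
(4) = 6*c^2 - 2*c + 2
(5) = -6.66*u^2 + 3.6*u + 2.35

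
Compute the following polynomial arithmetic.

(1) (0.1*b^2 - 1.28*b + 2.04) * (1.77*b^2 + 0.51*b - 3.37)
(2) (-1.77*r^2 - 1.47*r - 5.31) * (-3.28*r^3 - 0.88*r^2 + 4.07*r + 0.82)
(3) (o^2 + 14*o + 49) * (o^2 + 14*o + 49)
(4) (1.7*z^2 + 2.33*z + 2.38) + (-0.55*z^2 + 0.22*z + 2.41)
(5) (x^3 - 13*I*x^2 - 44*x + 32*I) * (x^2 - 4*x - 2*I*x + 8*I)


(1) = 0.177*b^4 - 2.2146*b^3 + 2.621*b^2 + 5.354*b - 6.8748
(2) = 5.8056*r^5 + 6.3792*r^4 + 11.5065*r^3 - 2.7615*r^2 - 22.8171*r - 4.3542
(3) = o^4 + 28*o^3 + 294*o^2 + 1372*o + 2401
(4) = 1.15*z^2 + 2.55*z + 4.79
(5) = x^5 - 4*x^4 - 15*I*x^4 - 70*x^3 + 60*I*x^3 + 280*x^2 + 120*I*x^2 + 64*x - 480*I*x - 256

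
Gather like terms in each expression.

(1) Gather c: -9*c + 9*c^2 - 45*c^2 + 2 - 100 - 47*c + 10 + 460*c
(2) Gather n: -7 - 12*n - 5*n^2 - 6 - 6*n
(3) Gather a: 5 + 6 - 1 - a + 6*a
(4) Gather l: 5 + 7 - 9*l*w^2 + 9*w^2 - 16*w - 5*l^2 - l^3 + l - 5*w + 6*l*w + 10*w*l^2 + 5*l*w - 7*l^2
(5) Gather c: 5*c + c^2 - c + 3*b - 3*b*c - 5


(1) = -36*c^2 + 404*c - 88
(2) = -5*n^2 - 18*n - 13
(3) = 5*a + 10
(4) = -l^3 + l^2*(10*w - 12) + l*(-9*w^2 + 11*w + 1) + 9*w^2 - 21*w + 12
(5) = 3*b + c^2 + c*(4 - 3*b) - 5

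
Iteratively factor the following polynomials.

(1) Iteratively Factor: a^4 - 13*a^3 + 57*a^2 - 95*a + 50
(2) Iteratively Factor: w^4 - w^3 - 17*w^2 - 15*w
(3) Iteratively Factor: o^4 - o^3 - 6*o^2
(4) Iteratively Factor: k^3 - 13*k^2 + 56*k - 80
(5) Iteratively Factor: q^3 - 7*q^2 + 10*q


(1) = (a - 5)*(a^3 - 8*a^2 + 17*a - 10) = (a - 5)*(a - 1)*(a^2 - 7*a + 10) = (a - 5)*(a - 2)*(a - 1)*(a - 5)
(2) = (w)*(w^3 - w^2 - 17*w - 15) = w*(w + 1)*(w^2 - 2*w - 15) = w*(w + 1)*(w + 3)*(w - 5)
(3) = (o)*(o^3 - o^2 - 6*o) = o^2*(o^2 - o - 6) = o^2*(o + 2)*(o - 3)
(4) = (k - 4)*(k^2 - 9*k + 20) = (k - 5)*(k - 4)*(k - 4)
(5) = (q - 5)*(q^2 - 2*q) = (q - 5)*(q - 2)*(q)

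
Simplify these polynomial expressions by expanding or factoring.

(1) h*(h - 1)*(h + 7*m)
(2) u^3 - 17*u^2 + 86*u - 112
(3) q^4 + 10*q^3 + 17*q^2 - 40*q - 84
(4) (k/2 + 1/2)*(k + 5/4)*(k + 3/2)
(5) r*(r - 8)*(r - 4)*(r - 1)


(1) = h^3 + 7*h^2*m - h^2 - 7*h*m
(2) = (u - 8)*(u - 7)*(u - 2)
(3) = (q - 2)*(q + 2)*(q + 3)*(q + 7)
(4) = k^3/2 + 15*k^2/8 + 37*k/16 + 15/16
(5) = r^4 - 13*r^3 + 44*r^2 - 32*r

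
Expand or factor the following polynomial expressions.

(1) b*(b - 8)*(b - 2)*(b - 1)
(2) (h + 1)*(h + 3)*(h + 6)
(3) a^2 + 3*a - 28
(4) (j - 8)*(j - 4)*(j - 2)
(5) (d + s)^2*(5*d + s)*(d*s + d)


(1) = b^4 - 11*b^3 + 26*b^2 - 16*b
(2) = h^3 + 10*h^2 + 27*h + 18
(3) = (a - 4)*(a + 7)
(4) = j^3 - 14*j^2 + 56*j - 64
(5) = 5*d^4*s + 5*d^4 + 11*d^3*s^2 + 11*d^3*s + 7*d^2*s^3 + 7*d^2*s^2 + d*s^4 + d*s^3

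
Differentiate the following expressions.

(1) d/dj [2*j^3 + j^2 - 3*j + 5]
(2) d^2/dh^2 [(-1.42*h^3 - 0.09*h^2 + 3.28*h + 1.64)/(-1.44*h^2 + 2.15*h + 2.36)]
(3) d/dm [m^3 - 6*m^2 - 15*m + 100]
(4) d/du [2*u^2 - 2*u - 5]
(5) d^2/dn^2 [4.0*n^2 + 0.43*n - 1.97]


(1) = 6*j^2 + 2*j - 3
(2) = (9.73382*h^3 + 24.661392*h^2 + 11.03712*h + 7.979416)/(2.985984*h^6 - 13.37472*h^5 + 5.288112*h^4 + 33.900985*h^3 - 8.666628*h^2 - 35.92392*h - 13.144256)
(3) = 3*m^2 - 12*m - 15
(4) = 4*u - 2
(5) = 8.00000000000000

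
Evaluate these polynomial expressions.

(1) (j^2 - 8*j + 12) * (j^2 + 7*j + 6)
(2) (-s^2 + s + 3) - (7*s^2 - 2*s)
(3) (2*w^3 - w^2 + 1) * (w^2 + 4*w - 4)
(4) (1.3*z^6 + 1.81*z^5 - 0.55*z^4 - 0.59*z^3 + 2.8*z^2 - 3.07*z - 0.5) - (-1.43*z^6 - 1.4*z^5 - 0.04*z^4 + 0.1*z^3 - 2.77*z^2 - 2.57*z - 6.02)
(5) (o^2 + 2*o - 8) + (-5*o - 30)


(1) = j^4 - j^3 - 38*j^2 + 36*j + 72
(2) = -8*s^2 + 3*s + 3
(3) = 2*w^5 + 7*w^4 - 12*w^3 + 5*w^2 + 4*w - 4
(4) = 2.73*z^6 + 3.21*z^5 - 0.51*z^4 - 0.69*z^3 + 5.57*z^2 - 0.5*z + 5.52
(5) = o^2 - 3*o - 38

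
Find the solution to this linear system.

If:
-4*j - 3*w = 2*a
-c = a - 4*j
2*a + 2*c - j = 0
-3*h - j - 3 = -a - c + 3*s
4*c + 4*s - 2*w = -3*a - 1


Then:
a = -3*w/2
c = 3*w/2
h = -w/8 - 3/4
j = 0
s = w/8 - 1/4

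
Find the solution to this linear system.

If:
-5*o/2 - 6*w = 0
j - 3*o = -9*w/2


Then:
j = -117*w/10
o = -12*w/5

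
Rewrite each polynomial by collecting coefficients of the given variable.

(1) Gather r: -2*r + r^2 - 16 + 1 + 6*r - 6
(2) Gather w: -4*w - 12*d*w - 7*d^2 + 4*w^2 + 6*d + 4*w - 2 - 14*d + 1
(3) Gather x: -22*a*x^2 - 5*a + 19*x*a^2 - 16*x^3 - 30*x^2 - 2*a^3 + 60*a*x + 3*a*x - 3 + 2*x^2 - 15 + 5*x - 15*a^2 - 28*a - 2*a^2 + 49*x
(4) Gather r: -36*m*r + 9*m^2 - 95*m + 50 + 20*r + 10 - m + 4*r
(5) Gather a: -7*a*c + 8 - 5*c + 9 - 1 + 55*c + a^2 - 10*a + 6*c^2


(1) = r^2 + 4*r - 21
(2) = -7*d^2 - 12*d*w - 8*d + 4*w^2 - 1
(3) = -2*a^3 - 17*a^2 - 33*a - 16*x^3 + x^2*(-22*a - 28) + x*(19*a^2 + 63*a + 54) - 18
(4) = 9*m^2 - 96*m + r*(24 - 36*m) + 60
(5) = a^2 + a*(-7*c - 10) + 6*c^2 + 50*c + 16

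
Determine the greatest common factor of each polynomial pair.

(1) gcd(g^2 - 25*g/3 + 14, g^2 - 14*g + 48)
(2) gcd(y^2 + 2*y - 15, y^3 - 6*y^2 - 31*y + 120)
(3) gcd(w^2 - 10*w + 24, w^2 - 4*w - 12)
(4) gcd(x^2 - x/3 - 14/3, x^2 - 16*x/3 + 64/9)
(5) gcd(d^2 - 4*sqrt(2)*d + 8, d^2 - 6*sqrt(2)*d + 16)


(1) = gcd((g - 6)*(g - 7/3), (g - 8)*(g - 6)) = g - 6
(2) = y^2 + 2*y - 15
(3) = gcd((w - 6)*(w - 4), (w - 6)*(w + 2)) = w - 6
(4) = gcd((x - 7/3)*(x + 2), (x - 8/3)^2) = 1
(5) = gcd((d - 2*sqrt(2))^2, (d - 4*sqrt(2))*(d - 2*sqrt(2))) = d - 2*sqrt(2)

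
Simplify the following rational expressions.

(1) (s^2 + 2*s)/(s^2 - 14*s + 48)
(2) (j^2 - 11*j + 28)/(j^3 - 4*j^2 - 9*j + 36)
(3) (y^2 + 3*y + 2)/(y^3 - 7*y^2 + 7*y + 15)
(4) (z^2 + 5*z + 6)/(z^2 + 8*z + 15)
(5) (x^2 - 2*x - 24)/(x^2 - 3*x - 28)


(1) = (s^2 + 2*s)/(s^2 - 14*s + 48)
(2) = (j - 7)/(j^2 - 9)
(3) = (y + 2)/(y^2 - 8*y + 15)
(4) = (z + 2)/(z + 5)
(5) = (x - 6)/(x - 7)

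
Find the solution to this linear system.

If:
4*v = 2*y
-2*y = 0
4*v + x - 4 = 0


Then:
v = 0
x = 4
y = 0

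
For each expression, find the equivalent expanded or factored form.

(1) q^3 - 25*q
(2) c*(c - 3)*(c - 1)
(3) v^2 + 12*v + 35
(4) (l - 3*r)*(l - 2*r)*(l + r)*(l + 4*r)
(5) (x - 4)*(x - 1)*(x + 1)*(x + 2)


(1) = q*(q - 5)*(q + 5)
(2) = c^3 - 4*c^2 + 3*c
(3) = (v + 5)*(v + 7)
(4) = l^4 - 15*l^2*r^2 + 10*l*r^3 + 24*r^4
(5) = x^4 - 2*x^3 - 9*x^2 + 2*x + 8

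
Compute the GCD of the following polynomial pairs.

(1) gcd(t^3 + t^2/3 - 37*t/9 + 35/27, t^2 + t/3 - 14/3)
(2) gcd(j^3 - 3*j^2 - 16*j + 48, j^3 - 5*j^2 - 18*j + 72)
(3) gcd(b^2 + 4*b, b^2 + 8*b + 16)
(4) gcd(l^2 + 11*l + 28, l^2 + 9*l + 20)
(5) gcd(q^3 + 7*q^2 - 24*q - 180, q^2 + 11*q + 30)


(1) = t + 7/3
(2) = j^2 + j - 12
(3) = gcd(b*(b + 4), (b + 4)^2) = b + 4
(4) = gcd((l + 4)*(l + 7), (l + 4)*(l + 5)) = l + 4
(5) = q + 6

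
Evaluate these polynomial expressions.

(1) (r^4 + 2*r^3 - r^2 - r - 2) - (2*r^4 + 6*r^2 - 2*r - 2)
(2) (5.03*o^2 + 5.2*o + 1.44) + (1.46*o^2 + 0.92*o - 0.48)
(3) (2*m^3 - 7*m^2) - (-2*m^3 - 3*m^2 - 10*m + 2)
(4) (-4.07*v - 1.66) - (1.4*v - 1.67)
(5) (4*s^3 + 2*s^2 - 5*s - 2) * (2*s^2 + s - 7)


(1) = -r^4 + 2*r^3 - 7*r^2 + r
(2) = 6.49*o^2 + 6.12*o + 0.96
(3) = 4*m^3 - 4*m^2 + 10*m - 2
(4) = 0.01 - 5.47*v
(5) = 8*s^5 + 8*s^4 - 36*s^3 - 23*s^2 + 33*s + 14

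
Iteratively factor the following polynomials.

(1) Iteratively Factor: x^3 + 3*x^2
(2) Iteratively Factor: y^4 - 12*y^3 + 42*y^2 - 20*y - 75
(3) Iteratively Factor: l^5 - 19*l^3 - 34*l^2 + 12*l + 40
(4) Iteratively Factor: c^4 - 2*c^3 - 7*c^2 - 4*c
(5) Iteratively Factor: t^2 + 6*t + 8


(1) = (x + 3)*(x^2) = x*(x + 3)*(x)
(2) = (y + 1)*(y^3 - 13*y^2 + 55*y - 75) = (y - 3)*(y + 1)*(y^2 - 10*y + 25) = (y - 5)*(y - 3)*(y + 1)*(y - 5)
(3) = (l + 2)*(l^4 - 2*l^3 - 15*l^2 - 4*l + 20) = (l + 2)^2*(l^3 - 4*l^2 - 7*l + 10) = (l - 1)*(l + 2)^2*(l^2 - 3*l - 10) = (l - 5)*(l - 1)*(l + 2)^2*(l + 2)
(4) = (c + 1)*(c^3 - 3*c^2 - 4*c) = (c + 1)^2*(c^2 - 4*c) = (c - 4)*(c + 1)^2*(c)
(5) = (t + 2)*(t + 4)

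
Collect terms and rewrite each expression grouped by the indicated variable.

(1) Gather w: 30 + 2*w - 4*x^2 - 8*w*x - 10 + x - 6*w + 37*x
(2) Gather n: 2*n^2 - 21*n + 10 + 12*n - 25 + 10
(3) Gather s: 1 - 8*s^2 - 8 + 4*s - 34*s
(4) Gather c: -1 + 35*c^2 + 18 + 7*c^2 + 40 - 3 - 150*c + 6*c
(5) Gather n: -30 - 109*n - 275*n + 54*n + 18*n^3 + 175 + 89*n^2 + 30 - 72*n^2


(1) = w*(-8*x - 4) - 4*x^2 + 38*x + 20
(2) = 2*n^2 - 9*n - 5
(3) = -8*s^2 - 30*s - 7
(4) = 42*c^2 - 144*c + 54
(5) = 18*n^3 + 17*n^2 - 330*n + 175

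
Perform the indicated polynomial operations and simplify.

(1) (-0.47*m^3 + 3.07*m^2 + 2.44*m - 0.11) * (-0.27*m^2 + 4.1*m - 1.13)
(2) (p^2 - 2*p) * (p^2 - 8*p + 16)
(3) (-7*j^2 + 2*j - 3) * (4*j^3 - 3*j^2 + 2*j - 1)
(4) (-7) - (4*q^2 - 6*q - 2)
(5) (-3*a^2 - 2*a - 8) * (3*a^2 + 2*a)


(1) = 0.1269*m^5 - 2.7559*m^4 + 12.4593*m^3 + 6.5646*m^2 - 3.2082*m + 0.1243
(2) = p^4 - 10*p^3 + 32*p^2 - 32*p
(3) = -28*j^5 + 29*j^4 - 32*j^3 + 20*j^2 - 8*j + 3
(4) = -4*q^2 + 6*q - 5
(5) = -9*a^4 - 12*a^3 - 28*a^2 - 16*a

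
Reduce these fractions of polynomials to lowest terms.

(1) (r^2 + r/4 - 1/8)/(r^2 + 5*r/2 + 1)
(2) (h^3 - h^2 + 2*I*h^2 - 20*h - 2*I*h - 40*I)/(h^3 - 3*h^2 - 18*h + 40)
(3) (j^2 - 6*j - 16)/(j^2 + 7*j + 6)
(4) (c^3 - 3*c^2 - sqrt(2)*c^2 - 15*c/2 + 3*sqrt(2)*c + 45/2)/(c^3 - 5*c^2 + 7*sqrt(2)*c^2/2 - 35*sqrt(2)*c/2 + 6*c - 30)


(1) = (4*r - 1)/(4*r + 8)
(2) = (h + 2*I)/(h - 2)
(3) = (j^2 - 6*j - 16)/(j^2 + 7*j + 6)
(4) = (4*c^2 + c*(-10*sqrt(2) - 12) + 30*sqrt(2))/(4*c^2 + c*(-20 + 8*sqrt(2)) - 40*sqrt(2))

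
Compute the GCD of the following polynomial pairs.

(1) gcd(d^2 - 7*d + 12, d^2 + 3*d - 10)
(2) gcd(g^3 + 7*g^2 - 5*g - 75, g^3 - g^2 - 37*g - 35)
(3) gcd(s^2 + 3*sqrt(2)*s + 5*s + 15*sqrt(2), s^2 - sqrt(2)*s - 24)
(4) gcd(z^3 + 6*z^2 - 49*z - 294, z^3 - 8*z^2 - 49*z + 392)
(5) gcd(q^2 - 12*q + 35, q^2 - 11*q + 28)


(1) = 1
(2) = g + 5
(3) = gcd((s + 5)*(s + 3*sqrt(2)), (s - 4*sqrt(2))*(s + 3*sqrt(2))) = s + 3*sqrt(2)
(4) = z^2 - 49
(5) = q - 7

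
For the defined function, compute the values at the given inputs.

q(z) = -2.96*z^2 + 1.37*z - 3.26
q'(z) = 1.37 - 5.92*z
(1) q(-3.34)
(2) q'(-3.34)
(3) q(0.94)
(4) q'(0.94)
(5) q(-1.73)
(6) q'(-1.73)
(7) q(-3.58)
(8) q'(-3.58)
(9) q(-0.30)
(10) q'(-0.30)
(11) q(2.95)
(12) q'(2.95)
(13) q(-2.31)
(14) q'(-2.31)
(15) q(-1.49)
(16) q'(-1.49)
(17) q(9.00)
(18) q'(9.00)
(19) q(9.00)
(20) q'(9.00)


(1) = -40.86
(2) = 21.14
(3) = -4.59
(4) = -4.19
(5) = -14.49
(6) = 11.61
(7) = -46.10
(8) = 22.56
(9) = -3.94
(10) = 3.15
(11) = -24.98
(12) = -16.09
(13) = -22.22
(14) = 15.05
(15) = -11.87
(16) = 10.19
(17) = -230.69
(18) = -51.91
(19) = -230.69
(20) = -51.91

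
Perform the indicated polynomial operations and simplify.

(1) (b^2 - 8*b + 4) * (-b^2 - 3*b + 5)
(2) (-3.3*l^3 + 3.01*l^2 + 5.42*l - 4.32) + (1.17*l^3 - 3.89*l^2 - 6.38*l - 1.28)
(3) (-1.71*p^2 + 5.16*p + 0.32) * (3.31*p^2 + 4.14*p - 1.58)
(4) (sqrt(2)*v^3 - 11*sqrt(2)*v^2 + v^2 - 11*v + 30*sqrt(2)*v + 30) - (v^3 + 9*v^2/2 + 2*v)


(1) = -b^4 + 5*b^3 + 25*b^2 - 52*b + 20
(2) = -2.13*l^3 - 0.88*l^2 - 0.96*l - 5.6
(3) = -5.6601*p^4 + 10.0002*p^3 + 25.1234*p^2 - 6.828*p - 0.5056
(4) = -v^3 + sqrt(2)*v^3 - 11*sqrt(2)*v^2 - 7*v^2/2 - 13*v + 30*sqrt(2)*v + 30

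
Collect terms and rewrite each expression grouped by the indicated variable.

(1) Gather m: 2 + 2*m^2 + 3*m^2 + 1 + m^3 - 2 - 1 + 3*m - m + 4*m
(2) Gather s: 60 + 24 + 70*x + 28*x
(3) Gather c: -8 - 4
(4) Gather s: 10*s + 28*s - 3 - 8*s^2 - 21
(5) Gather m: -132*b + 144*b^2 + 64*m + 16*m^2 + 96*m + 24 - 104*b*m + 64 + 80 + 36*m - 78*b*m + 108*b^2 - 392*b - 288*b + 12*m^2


(1) = m^3 + 5*m^2 + 6*m
(2) = 98*x + 84
(3) = -12
(4) = -8*s^2 + 38*s - 24
(5) = 252*b^2 - 812*b + 28*m^2 + m*(196 - 182*b) + 168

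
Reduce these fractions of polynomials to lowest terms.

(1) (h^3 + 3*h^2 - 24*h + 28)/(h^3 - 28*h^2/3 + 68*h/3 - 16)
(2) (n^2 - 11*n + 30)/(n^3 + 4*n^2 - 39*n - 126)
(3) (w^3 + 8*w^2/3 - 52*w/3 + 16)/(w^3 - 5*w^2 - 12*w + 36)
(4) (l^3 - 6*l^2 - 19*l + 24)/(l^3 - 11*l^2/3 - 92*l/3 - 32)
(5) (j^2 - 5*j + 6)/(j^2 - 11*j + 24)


(1) = (3*h^2 + 15*h - 42)/(3*h^2 - 22*h + 24)
(2) = (n - 5)/(n^2 + 10*n + 21)
(3) = (3*w^2 + 14*w - 24)/(3*w^2 - 9*w - 54)
(4) = (3*l - 3)/(3*l + 4)
(5) = (j - 2)/(j - 8)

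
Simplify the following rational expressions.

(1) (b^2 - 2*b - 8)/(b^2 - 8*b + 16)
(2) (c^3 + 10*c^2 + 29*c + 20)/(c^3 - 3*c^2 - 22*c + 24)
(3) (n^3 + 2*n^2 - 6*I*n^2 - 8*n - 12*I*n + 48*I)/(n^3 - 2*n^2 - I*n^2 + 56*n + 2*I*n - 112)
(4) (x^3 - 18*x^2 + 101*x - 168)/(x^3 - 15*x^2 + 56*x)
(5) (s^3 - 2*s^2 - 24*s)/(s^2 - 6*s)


(1) = (b + 2)/(b - 4)
(2) = (c^2 + 6*c + 5)/(c^2 - 7*c + 6)
(3) = (n^2 + n*(4 - 6*I) - 24*I)/(n^2 - I*n + 56)
(4) = (x - 3)/x
(5) = s + 4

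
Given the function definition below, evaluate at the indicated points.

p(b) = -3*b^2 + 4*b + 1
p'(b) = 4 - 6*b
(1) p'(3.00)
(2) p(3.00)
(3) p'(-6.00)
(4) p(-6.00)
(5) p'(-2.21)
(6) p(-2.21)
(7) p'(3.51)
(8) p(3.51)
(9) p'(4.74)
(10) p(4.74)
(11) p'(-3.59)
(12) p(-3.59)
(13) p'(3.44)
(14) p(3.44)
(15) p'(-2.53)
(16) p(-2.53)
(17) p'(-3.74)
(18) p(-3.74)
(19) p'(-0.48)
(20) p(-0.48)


(1) = -14.00
(2) = -14.00
(3) = 40.00
(4) = -131.00
(5) = 17.26
(6) = -22.49
(7) = -17.06
(8) = -21.92
(9) = -24.44
(10) = -47.44
(11) = 25.54
(12) = -52.02
(13) = -16.64
(14) = -20.74
(15) = 19.18
(16) = -28.32
(17) = 26.44
(18) = -55.92
(19) = 6.88
(20) = -1.61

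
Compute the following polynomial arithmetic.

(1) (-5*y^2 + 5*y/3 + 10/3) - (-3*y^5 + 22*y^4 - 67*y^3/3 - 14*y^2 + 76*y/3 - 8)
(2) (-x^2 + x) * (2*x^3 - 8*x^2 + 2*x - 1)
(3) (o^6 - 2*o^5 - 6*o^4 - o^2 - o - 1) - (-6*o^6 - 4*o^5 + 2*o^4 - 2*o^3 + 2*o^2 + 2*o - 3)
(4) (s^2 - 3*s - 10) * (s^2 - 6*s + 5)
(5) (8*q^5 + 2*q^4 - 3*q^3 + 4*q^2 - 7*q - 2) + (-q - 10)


(1) = 3*y^5 - 22*y^4 + 67*y^3/3 + 9*y^2 - 71*y/3 + 34/3
(2) = -2*x^5 + 10*x^4 - 10*x^3 + 3*x^2 - x
(3) = 7*o^6 + 2*o^5 - 8*o^4 + 2*o^3 - 3*o^2 - 3*o + 2
(4) = s^4 - 9*s^3 + 13*s^2 + 45*s - 50
(5) = 8*q^5 + 2*q^4 - 3*q^3 + 4*q^2 - 8*q - 12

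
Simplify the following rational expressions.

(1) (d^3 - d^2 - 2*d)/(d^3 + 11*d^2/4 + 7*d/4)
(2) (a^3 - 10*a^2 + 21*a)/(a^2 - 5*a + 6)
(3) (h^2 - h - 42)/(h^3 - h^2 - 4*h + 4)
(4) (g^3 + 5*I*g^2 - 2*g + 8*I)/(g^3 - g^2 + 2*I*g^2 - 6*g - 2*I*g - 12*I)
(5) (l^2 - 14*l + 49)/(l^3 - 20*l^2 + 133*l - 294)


(1) = (4*d - 8)/(4*d + 7)
(2) = (a^2 - 7*a)/(a - 2)
(3) = (h^2 - h - 42)/(h^3 - h^2 - 4*h + 4)
(4) = (g^2 + 3*I*g + 4)/(g^2 - g - 6)
(5) = 1/(l - 6)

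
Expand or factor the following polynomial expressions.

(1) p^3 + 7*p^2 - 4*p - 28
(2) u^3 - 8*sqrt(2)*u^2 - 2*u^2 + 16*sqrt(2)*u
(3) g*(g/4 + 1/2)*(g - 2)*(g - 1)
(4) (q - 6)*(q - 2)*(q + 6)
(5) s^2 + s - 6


(1) = (p - 2)*(p + 2)*(p + 7)
(2) = u*(u - 2)*(u - 8*sqrt(2))
(3) = g^4/4 - g^3/4 - g^2 + g
(4) = q^3 - 2*q^2 - 36*q + 72
(5) = (s - 2)*(s + 3)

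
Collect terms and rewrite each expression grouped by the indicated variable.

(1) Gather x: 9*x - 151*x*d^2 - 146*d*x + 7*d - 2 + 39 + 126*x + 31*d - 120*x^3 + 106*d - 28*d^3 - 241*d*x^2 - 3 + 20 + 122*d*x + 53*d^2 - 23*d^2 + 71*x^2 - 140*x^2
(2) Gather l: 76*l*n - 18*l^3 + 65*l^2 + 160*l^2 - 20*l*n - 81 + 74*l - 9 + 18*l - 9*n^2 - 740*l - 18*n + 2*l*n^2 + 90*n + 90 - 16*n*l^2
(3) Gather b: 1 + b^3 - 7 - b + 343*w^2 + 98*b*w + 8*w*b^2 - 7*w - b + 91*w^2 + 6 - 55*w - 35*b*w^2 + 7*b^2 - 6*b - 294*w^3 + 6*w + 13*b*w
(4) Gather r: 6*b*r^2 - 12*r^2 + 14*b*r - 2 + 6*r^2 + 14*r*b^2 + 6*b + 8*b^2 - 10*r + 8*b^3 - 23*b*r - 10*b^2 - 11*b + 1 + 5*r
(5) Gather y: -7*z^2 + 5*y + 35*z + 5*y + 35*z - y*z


(1) = -28*d^3 + 30*d^2 + 144*d - 120*x^3 + x^2*(-241*d - 69) + x*(-151*d^2 - 24*d + 135) + 54
(2) = -18*l^3 + l^2*(225 - 16*n) + l*(2*n^2 + 56*n - 648) - 9*n^2 + 72*n
(3) = b^3 + b^2*(8*w + 7) + b*(-35*w^2 + 111*w - 8) - 294*w^3 + 434*w^2 - 56*w
(4) = 8*b^3 - 2*b^2 - 5*b + r^2*(6*b - 6) + r*(14*b^2 - 9*b - 5) - 1
(5) = y*(10 - z) - 7*z^2 + 70*z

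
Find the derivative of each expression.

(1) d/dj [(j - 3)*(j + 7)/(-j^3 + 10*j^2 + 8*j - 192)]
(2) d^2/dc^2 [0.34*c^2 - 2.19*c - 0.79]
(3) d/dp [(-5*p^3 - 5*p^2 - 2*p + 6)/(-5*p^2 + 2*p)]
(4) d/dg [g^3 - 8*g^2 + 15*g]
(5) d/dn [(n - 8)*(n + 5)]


(1) = (j^4 + 8*j^3 - 95*j^2 + 36*j - 600)/(j^6 - 20*j^5 + 84*j^4 + 544*j^3 - 3776*j^2 - 3072*j + 36864)
(2) = 0.680000000000000
(3) = (25*p^4 - 20*p^3 - 20*p^2 + 60*p - 12)/(p^2*(25*p^2 - 20*p + 4))
(4) = 3*g^2 - 16*g + 15
(5) = 2*n - 3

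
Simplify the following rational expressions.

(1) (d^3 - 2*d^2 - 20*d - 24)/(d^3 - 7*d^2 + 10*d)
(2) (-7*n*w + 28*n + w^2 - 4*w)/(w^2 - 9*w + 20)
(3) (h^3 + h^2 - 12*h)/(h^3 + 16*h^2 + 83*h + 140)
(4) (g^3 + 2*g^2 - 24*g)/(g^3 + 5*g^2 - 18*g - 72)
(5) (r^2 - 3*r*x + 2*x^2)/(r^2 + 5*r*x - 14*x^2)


(1) = (d^3 - 2*d^2 - 20*d - 24)/(d^3 - 7*d^2 + 10*d)
(2) = (-7*n + w)/(w - 5)
(3) = (h^2 - 3*h)/(h^2 + 12*h + 35)
(4) = g/(g + 3)
(5) = (r - x)/(r + 7*x)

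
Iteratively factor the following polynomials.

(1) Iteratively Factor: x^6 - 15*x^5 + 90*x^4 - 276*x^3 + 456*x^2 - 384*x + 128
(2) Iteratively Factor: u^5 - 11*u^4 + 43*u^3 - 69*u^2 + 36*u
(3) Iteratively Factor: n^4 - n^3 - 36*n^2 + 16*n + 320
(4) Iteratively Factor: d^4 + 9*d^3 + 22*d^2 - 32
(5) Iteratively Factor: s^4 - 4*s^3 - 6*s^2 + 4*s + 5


(1) = (x - 4)*(x^5 - 11*x^4 + 46*x^3 - 92*x^2 + 88*x - 32) = (x - 4)*(x - 2)*(x^4 - 9*x^3 + 28*x^2 - 36*x + 16) = (x - 4)^2*(x - 2)*(x^3 - 5*x^2 + 8*x - 4) = (x - 4)^2*(x - 2)^2*(x^2 - 3*x + 2) = (x - 4)^2*(x - 2)^3*(x - 1)
(2) = (u - 1)*(u^4 - 10*u^3 + 33*u^2 - 36*u) = (u - 4)*(u - 1)*(u^3 - 6*u^2 + 9*u) = u*(u - 4)*(u - 1)*(u^2 - 6*u + 9) = u*(u - 4)*(u - 3)*(u - 1)*(u - 3)
(3) = (n + 4)*(n^3 - 5*n^2 - 16*n + 80) = (n + 4)^2*(n^2 - 9*n + 20) = (n - 5)*(n + 4)^2*(n - 4)
(4) = (d + 2)*(d^3 + 7*d^2 + 8*d - 16) = (d + 2)*(d + 4)*(d^2 + 3*d - 4) = (d - 1)*(d + 2)*(d + 4)*(d + 4)
(5) = (s - 1)*(s^3 - 3*s^2 - 9*s - 5) = (s - 5)*(s - 1)*(s^2 + 2*s + 1) = (s - 5)*(s - 1)*(s + 1)*(s + 1)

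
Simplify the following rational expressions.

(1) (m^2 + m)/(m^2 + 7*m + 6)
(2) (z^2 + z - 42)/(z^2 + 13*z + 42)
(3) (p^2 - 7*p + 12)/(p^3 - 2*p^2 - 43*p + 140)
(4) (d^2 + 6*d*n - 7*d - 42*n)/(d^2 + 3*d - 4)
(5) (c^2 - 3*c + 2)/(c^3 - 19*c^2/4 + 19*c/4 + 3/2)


(1) = m/(m + 6)
(2) = (z - 6)/(z + 6)
(3) = (p - 3)/(p^2 + 2*p - 35)
(4) = (d^2 + 6*d*n - 7*d - 42*n)/(d^2 + 3*d - 4)
(5) = (4*c - 4)/(4*c^2 - 11*c - 3)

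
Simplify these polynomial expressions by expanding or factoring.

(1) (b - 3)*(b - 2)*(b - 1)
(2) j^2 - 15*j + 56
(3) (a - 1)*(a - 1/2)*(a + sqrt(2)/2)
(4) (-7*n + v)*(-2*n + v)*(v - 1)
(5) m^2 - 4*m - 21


(1) = b^3 - 6*b^2 + 11*b - 6
(2) = (j - 8)*(j - 7)
(3) = a^3 - 3*a^2/2 + sqrt(2)*a^2/2 - 3*sqrt(2)*a/4 + a/2 + sqrt(2)/4
(4) = 14*n^2*v - 14*n^2 - 9*n*v^2 + 9*n*v + v^3 - v^2
(5) = (m - 7)*(m + 3)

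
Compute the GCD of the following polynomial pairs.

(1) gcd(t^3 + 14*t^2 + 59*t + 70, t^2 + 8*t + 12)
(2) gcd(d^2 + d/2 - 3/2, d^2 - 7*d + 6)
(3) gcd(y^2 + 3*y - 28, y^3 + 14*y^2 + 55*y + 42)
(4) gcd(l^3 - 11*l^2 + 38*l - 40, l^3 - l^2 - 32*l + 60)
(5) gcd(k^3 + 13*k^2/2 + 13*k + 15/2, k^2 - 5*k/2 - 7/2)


(1) = gcd((t + 2)*(t + 5)*(t + 7), (t + 2)*(t + 6)) = t + 2
(2) = d - 1
(3) = y + 7
(4) = l^2 - 7*l + 10
(5) = gcd((k + 1)*(k + 5/2)*(k + 3), (k - 7/2)*(k + 1)) = k + 1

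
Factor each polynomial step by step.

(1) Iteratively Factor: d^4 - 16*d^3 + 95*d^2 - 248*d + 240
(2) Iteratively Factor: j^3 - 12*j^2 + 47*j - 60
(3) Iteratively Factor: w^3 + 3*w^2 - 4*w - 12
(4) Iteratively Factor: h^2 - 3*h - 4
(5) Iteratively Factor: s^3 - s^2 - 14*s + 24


(1) = (d - 4)*(d^3 - 12*d^2 + 47*d - 60) = (d - 4)*(d - 3)*(d^2 - 9*d + 20) = (d - 5)*(d - 4)*(d - 3)*(d - 4)
(2) = (j - 4)*(j^2 - 8*j + 15) = (j - 5)*(j - 4)*(j - 3)
(3) = (w - 2)*(w^2 + 5*w + 6) = (w - 2)*(w + 3)*(w + 2)
(4) = (h + 1)*(h - 4)
(5) = (s + 4)*(s^2 - 5*s + 6) = (s - 2)*(s + 4)*(s - 3)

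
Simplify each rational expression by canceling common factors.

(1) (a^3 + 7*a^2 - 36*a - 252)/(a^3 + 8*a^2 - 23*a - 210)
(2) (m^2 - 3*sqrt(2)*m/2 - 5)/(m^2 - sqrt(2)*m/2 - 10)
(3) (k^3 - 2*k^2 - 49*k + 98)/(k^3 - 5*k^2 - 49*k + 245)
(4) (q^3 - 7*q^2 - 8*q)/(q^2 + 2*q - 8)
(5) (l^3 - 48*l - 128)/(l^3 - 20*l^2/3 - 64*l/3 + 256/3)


(1) = (a - 6)/(a - 5)
(2) = (4*m + 4*sqrt(2))/(4*m + 8*sqrt(2))
(3) = (k - 2)/(k - 5)
(4) = (q^3 - 7*q^2 - 8*q)/(q^2 + 2*q - 8)
(5) = (3*l + 12)/(3*l - 8)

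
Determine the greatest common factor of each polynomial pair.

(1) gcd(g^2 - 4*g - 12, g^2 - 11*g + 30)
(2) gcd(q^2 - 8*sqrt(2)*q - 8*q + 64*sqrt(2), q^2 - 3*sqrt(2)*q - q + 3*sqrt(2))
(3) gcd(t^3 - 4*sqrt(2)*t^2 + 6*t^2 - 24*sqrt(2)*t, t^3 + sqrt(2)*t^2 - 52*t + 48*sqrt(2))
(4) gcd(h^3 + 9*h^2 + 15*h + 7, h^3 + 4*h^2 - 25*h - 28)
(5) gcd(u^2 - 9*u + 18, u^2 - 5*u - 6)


(1) = g - 6
(2) = gcd((q - 8)*(q - 8*sqrt(2)), (q - 1)*(q - 3*sqrt(2))) = 1
(3) = gcd(t*(t + 6)*(t - 4*sqrt(2)), (t - 4*sqrt(2))*(t - sqrt(2))*(t + 6*sqrt(2))) = t - 4*sqrt(2)
(4) = h^2 + 8*h + 7
(5) = u - 6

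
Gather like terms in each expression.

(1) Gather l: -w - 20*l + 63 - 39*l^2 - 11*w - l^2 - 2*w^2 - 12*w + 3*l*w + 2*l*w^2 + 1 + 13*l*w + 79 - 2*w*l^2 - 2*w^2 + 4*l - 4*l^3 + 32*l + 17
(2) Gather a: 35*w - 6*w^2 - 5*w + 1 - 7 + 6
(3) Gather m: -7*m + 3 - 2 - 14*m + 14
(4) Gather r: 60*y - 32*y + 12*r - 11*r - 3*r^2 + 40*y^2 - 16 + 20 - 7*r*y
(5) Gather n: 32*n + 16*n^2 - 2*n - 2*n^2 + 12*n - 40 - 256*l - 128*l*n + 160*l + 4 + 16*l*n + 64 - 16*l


(1) = -4*l^3 + l^2*(-2*w - 40) + l*(2*w^2 + 16*w + 16) - 4*w^2 - 24*w + 160
(2) = -6*w^2 + 30*w
(3) = 15 - 21*m
(4) = -3*r^2 + r*(1 - 7*y) + 40*y^2 + 28*y + 4
(5) = -112*l + 14*n^2 + n*(42 - 112*l) + 28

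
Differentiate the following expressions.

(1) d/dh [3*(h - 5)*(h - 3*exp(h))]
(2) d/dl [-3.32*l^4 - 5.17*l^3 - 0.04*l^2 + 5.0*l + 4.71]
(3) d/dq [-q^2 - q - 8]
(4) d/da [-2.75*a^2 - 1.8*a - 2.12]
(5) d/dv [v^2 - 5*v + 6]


(1) = -9*h*exp(h) + 6*h + 36*exp(h) - 15
(2) = -13.28*l^3 - 15.51*l^2 - 0.08*l + 5.0
(3) = -2*q - 1
(4) = -5.5*a - 1.8
(5) = 2*v - 5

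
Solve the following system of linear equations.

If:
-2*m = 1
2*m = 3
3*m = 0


Then:
No Solution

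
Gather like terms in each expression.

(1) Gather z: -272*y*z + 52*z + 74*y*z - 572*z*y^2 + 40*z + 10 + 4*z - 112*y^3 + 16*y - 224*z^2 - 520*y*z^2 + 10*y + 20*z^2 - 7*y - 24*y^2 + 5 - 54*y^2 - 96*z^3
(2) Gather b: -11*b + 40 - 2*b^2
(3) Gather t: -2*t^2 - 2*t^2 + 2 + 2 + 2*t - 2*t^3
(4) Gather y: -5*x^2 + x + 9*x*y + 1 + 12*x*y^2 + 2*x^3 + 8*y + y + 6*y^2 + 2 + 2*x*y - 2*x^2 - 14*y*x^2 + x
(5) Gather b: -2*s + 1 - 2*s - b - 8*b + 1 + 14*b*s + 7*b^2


(1) = -112*y^3 - 78*y^2 + 19*y - 96*z^3 + z^2*(-520*y - 204) + z*(-572*y^2 - 198*y + 96) + 15
(2) = -2*b^2 - 11*b + 40
(3) = -2*t^3 - 4*t^2 + 2*t + 4
(4) = 2*x^3 - 7*x^2 + 2*x + y^2*(12*x + 6) + y*(-14*x^2 + 11*x + 9) + 3
(5) = 7*b^2 + b*(14*s - 9) - 4*s + 2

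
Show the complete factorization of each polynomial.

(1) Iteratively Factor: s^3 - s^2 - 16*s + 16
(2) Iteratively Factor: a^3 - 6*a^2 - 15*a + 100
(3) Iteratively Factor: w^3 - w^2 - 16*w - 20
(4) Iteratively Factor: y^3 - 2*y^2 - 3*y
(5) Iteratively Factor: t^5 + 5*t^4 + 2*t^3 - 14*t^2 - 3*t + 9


(1) = (s + 4)*(s^2 - 5*s + 4) = (s - 1)*(s + 4)*(s - 4)
(2) = (a - 5)*(a^2 - a - 20) = (a - 5)^2*(a + 4)
(3) = (w + 2)*(w^2 - 3*w - 10) = (w + 2)^2*(w - 5)
(4) = (y - 3)*(y^2 + y) = (y - 3)*(y + 1)*(y)
(5) = (t + 1)*(t^4 + 4*t^3 - 2*t^2 - 12*t + 9) = (t + 1)*(t + 3)*(t^3 + t^2 - 5*t + 3) = (t + 1)*(t + 3)^2*(t^2 - 2*t + 1) = (t - 1)*(t + 1)*(t + 3)^2*(t - 1)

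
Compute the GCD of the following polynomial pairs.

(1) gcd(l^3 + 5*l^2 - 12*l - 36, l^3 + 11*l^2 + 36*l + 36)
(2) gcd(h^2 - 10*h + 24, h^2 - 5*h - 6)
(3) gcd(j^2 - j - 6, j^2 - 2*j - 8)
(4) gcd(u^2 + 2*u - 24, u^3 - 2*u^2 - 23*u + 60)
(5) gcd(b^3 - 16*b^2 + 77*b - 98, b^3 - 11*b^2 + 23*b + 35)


(1) = l^2 + 8*l + 12
(2) = h - 6
(3) = gcd((j - 3)*(j + 2), (j - 4)*(j + 2)) = j + 2
(4) = u - 4
(5) = gcd((b - 7)^2*(b - 2), (b - 7)*(b - 5)*(b + 1)) = b - 7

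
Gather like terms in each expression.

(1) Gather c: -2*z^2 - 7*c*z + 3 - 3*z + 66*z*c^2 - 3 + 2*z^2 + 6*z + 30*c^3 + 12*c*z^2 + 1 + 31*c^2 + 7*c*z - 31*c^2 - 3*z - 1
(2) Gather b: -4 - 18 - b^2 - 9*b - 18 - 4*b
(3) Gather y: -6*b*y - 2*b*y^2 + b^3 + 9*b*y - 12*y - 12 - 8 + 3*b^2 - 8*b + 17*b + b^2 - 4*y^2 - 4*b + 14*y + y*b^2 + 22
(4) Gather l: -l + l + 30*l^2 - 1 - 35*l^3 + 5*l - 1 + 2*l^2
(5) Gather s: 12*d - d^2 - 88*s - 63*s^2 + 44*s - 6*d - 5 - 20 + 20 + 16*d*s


(1) = 30*c^3 + 66*c^2*z + 12*c*z^2
(2) = -b^2 - 13*b - 40
(3) = b^3 + 4*b^2 + 5*b + y^2*(-2*b - 4) + y*(b^2 + 3*b + 2) + 2
(4) = -35*l^3 + 32*l^2 + 5*l - 2
(5) = -d^2 + 6*d - 63*s^2 + s*(16*d - 44) - 5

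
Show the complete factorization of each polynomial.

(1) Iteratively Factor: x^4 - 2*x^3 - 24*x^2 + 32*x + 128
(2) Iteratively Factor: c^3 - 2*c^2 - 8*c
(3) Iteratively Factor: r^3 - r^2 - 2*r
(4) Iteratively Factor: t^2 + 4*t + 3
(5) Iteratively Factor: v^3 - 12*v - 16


(1) = (x - 4)*(x^3 + 2*x^2 - 16*x - 32) = (x - 4)^2*(x^2 + 6*x + 8) = (x - 4)^2*(x + 4)*(x + 2)
(2) = (c - 4)*(c^2 + 2*c) = c*(c - 4)*(c + 2)
(3) = (r)*(r^2 - r - 2) = r*(r - 2)*(r + 1)
(4) = (t + 1)*(t + 3)
(5) = (v - 4)*(v^2 + 4*v + 4) = (v - 4)*(v + 2)*(v + 2)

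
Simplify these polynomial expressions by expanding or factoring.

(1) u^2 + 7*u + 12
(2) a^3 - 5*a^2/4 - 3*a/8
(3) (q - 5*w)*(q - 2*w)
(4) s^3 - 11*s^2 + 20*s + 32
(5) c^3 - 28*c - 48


(1) = (u + 3)*(u + 4)
(2) = a*(a - 3/2)*(a + 1/4)
(3) = q^2 - 7*q*w + 10*w^2
(4) = (s - 8)*(s - 4)*(s + 1)
(5) = (c - 6)*(c + 2)*(c + 4)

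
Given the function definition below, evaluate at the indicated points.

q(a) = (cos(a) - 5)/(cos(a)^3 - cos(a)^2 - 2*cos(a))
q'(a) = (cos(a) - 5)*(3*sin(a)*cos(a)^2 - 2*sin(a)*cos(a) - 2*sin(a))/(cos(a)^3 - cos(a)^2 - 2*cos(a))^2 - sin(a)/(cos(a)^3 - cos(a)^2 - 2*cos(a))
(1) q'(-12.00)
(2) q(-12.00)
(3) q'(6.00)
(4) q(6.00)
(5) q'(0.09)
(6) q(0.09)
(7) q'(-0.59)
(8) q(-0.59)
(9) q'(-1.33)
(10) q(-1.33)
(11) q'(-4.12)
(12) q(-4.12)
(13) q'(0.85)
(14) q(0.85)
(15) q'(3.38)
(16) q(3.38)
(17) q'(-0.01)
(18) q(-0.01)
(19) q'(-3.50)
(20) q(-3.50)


(1) = 1.37
(2) = 2.31
(3) = -0.48
(4) = 2.06
(5) = 0.14
(6) = 2.01
(7) = -1.48
(8) = 2.34
(9) = -41.27
(10) = 9.15
(11) = -1.92
(12) = -8.81
(13) = 3.56
(14) = 2.96
(15) = 589.76
(16) = -73.11
(17) = -0.02
(18) = 2.00
(19) = -172.77
(20) = -33.97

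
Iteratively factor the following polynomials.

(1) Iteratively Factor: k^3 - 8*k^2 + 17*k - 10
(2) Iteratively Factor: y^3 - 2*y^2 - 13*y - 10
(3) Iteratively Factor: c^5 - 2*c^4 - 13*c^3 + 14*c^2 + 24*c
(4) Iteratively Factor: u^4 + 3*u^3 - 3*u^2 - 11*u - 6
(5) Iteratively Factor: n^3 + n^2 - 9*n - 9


(1) = (k - 1)*(k^2 - 7*k + 10) = (k - 5)*(k - 1)*(k - 2)
(2) = (y + 2)*(y^2 - 4*y - 5) = (y + 1)*(y + 2)*(y - 5)
(3) = (c + 1)*(c^4 - 3*c^3 - 10*c^2 + 24*c) = (c - 2)*(c + 1)*(c^3 - c^2 - 12*c) = c*(c - 2)*(c + 1)*(c^2 - c - 12) = c*(c - 4)*(c - 2)*(c + 1)*(c + 3)
(4) = (u + 1)*(u^3 + 2*u^2 - 5*u - 6) = (u + 1)^2*(u^2 + u - 6) = (u + 1)^2*(u + 3)*(u - 2)
(5) = (n + 3)*(n^2 - 2*n - 3) = (n - 3)*(n + 3)*(n + 1)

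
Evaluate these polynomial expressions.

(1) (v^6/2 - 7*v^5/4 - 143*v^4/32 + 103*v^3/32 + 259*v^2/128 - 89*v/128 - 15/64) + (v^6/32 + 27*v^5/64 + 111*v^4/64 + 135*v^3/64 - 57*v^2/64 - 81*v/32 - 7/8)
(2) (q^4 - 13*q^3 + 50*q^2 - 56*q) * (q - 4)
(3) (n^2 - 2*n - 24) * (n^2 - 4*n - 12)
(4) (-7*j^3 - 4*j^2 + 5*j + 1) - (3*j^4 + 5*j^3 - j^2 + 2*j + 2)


(1) = 17*v^6/32 - 85*v^5/64 - 175*v^4/64 + 341*v^3/64 + 145*v^2/128 - 413*v/128 - 71/64
(2) = q^5 - 17*q^4 + 102*q^3 - 256*q^2 + 224*q
(3) = n^4 - 6*n^3 - 28*n^2 + 120*n + 288
(4) = -3*j^4 - 12*j^3 - 3*j^2 + 3*j - 1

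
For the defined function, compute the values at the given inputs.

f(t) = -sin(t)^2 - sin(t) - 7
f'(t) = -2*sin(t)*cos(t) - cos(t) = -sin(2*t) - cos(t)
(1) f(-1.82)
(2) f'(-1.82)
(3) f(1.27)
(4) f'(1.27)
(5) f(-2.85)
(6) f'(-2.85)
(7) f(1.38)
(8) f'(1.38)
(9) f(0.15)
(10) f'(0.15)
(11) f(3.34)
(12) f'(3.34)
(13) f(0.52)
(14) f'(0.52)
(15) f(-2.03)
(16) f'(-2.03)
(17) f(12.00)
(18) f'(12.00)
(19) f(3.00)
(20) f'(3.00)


(1) = -6.97
(2) = -0.23
(3) = -8.87
(4) = -0.86
(5) = -6.80
(6) = 0.41
(7) = -8.95
(8) = -0.56
(9) = -7.17
(10) = -1.28
(11) = -6.84
(12) = 0.59
(13) = -7.74
(14) = -1.73
(15) = -6.91
(16) = -0.35
(17) = -6.75
(18) = 0.06
(19) = -7.16
(20) = 1.27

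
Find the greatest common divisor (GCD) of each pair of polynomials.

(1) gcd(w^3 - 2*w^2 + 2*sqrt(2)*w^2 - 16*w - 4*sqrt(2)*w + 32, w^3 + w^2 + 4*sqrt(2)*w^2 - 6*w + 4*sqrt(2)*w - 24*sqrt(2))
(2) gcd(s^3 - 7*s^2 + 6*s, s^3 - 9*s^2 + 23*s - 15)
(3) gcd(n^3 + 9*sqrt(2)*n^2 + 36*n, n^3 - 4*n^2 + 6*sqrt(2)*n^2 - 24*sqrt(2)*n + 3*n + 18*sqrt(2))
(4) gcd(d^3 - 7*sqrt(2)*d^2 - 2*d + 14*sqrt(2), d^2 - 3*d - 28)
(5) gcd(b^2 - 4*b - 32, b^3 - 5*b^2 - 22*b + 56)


(1) = gcd((w - 2)*(w - 2*sqrt(2))*(w + 4*sqrt(2)), (w - 2)*(w + 3)*(w + 4*sqrt(2))) = w^2 + w*(-2 + 4*sqrt(2)) - 8*sqrt(2)
(2) = gcd(s*(s - 6)*(s - 1), (s - 5)*(s - 3)*(s - 1)) = s - 1
(3) = gcd(n*(n + 3*sqrt(2))*(n + 6*sqrt(2)), (n - 3)*(n - 1)*(n + 6*sqrt(2))) = n + 6*sqrt(2)
(4) = 1
(5) = b + 4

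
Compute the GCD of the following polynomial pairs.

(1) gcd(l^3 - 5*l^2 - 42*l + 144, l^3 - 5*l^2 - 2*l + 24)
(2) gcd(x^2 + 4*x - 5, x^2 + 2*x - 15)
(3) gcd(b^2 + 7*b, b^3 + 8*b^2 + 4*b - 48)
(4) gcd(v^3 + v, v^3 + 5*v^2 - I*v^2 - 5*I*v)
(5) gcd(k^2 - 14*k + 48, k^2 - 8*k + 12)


(1) = gcd((l - 8)*(l - 3)*(l + 6), (l - 4)*(l - 3)*(l + 2)) = l - 3
(2) = x + 5
(3) = gcd(b*(b + 7), (b - 2)*(b + 4)*(b + 6)) = 1
(4) = v^2 - I*v
(5) = gcd((k - 8)*(k - 6), (k - 6)*(k - 2)) = k - 6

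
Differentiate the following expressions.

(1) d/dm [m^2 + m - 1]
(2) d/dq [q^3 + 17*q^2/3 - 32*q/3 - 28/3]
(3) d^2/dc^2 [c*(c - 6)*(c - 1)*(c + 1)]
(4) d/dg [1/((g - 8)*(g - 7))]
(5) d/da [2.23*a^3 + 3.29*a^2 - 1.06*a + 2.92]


(1) = 2*m + 1
(2) = 3*q^2 + 34*q/3 - 32/3
(3) = 12*c^2 - 36*c - 2
(4) = (15 - 2*g)/(g^4 - 30*g^3 + 337*g^2 - 1680*g + 3136)
(5) = 6.69*a^2 + 6.58*a - 1.06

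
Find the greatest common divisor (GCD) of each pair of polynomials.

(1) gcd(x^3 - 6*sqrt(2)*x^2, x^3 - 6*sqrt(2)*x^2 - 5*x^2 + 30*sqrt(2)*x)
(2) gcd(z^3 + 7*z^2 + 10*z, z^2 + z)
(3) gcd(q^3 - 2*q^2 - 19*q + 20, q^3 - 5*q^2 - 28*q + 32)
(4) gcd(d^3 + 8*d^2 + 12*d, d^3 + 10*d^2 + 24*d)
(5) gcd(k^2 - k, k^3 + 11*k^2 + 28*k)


(1) = x^2 - 6*sqrt(2)*x
(2) = z
(3) = gcd((q - 5)*(q - 1)*(q + 4), (q - 8)*(q - 1)*(q + 4)) = q^2 + 3*q - 4
(4) = gcd(d*(d + 2)*(d + 6), d*(d + 4)*(d + 6)) = d^2 + 6*d
(5) = gcd(k*(k - 1), k*(k + 4)*(k + 7)) = k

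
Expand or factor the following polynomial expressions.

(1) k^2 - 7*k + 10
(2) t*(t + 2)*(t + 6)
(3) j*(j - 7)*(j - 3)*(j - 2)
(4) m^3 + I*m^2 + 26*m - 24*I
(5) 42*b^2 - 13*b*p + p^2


(1) = (k - 5)*(k - 2)
(2) = t^3 + 8*t^2 + 12*t
(3) = j^4 - 12*j^3 + 41*j^2 - 42*j
(4) = (m - 4*I)*(m - I)*(m + 6*I)
(5) = (-7*b + p)*(-6*b + p)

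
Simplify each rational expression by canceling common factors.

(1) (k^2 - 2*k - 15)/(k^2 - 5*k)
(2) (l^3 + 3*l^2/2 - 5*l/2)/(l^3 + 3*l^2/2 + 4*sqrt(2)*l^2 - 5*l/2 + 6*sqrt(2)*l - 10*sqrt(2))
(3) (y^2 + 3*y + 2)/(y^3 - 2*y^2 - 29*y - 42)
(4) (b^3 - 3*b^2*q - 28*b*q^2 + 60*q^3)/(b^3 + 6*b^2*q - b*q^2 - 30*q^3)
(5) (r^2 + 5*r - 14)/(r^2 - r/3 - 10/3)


(1) = (k + 3)/k
(2) = 4*l/(4*l + 16*sqrt(2))
(3) = (y + 1)/(y^2 - 4*y - 21)
(4) = (b - 6*q)/(b + 3*q)
(5) = (3*r + 21)/(3*r + 5)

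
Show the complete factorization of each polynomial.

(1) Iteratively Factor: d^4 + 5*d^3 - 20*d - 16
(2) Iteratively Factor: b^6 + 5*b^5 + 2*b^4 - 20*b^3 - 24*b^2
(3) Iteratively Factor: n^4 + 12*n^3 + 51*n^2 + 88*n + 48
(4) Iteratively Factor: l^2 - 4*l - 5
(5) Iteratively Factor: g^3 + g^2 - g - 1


(1) = (d + 4)*(d^3 + d^2 - 4*d - 4) = (d + 2)*(d + 4)*(d^2 - d - 2) = (d + 1)*(d + 2)*(d + 4)*(d - 2)
(2) = (b + 3)*(b^5 + 2*b^4 - 4*b^3 - 8*b^2) = b*(b + 3)*(b^4 + 2*b^3 - 4*b^2 - 8*b) = b^2*(b + 3)*(b^3 + 2*b^2 - 4*b - 8) = b^2*(b + 2)*(b + 3)*(b^2 - 4) = b^2*(b + 2)^2*(b + 3)*(b - 2)
(3) = (n + 3)*(n^3 + 9*n^2 + 24*n + 16) = (n + 3)*(n + 4)*(n^2 + 5*n + 4) = (n + 3)*(n + 4)^2*(n + 1)
(4) = (l - 5)*(l + 1)
(5) = (g + 1)*(g^2 - 1) = (g - 1)*(g + 1)*(g + 1)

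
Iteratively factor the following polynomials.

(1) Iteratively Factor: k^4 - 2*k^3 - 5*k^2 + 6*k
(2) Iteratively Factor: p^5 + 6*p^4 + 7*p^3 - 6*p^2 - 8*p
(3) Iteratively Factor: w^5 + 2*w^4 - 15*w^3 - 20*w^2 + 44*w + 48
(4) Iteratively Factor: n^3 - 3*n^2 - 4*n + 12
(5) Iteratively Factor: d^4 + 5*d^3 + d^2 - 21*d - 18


(1) = (k + 2)*(k^3 - 4*k^2 + 3*k) = (k - 3)*(k + 2)*(k^2 - k) = (k - 3)*(k - 1)*(k + 2)*(k)
(2) = (p + 4)*(p^4 + 2*p^3 - p^2 - 2*p) = (p + 1)*(p + 4)*(p^3 + p^2 - 2*p) = (p + 1)*(p + 2)*(p + 4)*(p^2 - p) = p*(p + 1)*(p + 2)*(p + 4)*(p - 1)
(3) = (w + 4)*(w^4 - 2*w^3 - 7*w^2 + 8*w + 12) = (w - 2)*(w + 4)*(w^3 - 7*w - 6) = (w - 2)*(w + 1)*(w + 4)*(w^2 - w - 6) = (w - 2)*(w + 1)*(w + 2)*(w + 4)*(w - 3)
(4) = (n - 3)*(n^2 - 4) = (n - 3)*(n - 2)*(n + 2)
(5) = (d + 3)*(d^3 + 2*d^2 - 5*d - 6) = (d + 3)^2*(d^2 - d - 2) = (d - 2)*(d + 3)^2*(d + 1)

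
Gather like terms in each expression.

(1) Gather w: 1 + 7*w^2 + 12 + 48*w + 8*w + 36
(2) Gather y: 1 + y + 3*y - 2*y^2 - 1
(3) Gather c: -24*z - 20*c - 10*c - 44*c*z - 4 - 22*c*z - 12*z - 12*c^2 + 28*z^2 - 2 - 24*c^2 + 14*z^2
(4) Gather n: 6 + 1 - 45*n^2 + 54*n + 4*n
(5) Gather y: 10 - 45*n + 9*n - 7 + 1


(1) = 7*w^2 + 56*w + 49
(2) = -2*y^2 + 4*y
(3) = -36*c^2 + c*(-66*z - 30) + 42*z^2 - 36*z - 6
(4) = -45*n^2 + 58*n + 7
(5) = 4 - 36*n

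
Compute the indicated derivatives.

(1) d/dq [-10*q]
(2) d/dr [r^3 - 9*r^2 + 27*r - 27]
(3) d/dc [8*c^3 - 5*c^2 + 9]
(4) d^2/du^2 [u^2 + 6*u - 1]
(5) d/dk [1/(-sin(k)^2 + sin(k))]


(1) = -10
(2) = 3*r^2 - 18*r + 27
(3) = 2*c*(12*c - 5)
(4) = 2
(5) = (2/tan(k) - cos(k)/sin(k)^2)/(sin(k) - 1)^2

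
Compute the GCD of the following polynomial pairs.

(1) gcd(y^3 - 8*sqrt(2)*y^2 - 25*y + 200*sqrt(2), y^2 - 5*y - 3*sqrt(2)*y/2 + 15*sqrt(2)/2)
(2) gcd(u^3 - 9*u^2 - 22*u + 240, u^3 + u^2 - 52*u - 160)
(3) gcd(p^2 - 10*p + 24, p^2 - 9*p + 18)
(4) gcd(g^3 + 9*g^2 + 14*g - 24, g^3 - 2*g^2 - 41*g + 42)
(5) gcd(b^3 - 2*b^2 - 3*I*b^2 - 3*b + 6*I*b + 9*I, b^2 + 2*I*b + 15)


(1) = gcd((y - 5)*(y + 5)*(y - 8*sqrt(2)), (y - 5)*(y - 3*sqrt(2)/2)) = y - 5
(2) = u^2 - 3*u - 40
(3) = p - 6
(4) = g^2 + 5*g - 6
(5) = b - 3*I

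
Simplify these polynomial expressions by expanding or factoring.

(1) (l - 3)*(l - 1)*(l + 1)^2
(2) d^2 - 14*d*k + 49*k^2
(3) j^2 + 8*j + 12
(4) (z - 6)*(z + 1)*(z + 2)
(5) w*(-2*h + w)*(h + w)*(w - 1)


(1) = l^4 - 2*l^3 - 4*l^2 + 2*l + 3
(2) = (d - 7*k)^2
(3) = (j + 2)*(j + 6)
(4) = z^3 - 3*z^2 - 16*z - 12
(5) = -2*h^2*w^2 + 2*h^2*w - h*w^3 + h*w^2 + w^4 - w^3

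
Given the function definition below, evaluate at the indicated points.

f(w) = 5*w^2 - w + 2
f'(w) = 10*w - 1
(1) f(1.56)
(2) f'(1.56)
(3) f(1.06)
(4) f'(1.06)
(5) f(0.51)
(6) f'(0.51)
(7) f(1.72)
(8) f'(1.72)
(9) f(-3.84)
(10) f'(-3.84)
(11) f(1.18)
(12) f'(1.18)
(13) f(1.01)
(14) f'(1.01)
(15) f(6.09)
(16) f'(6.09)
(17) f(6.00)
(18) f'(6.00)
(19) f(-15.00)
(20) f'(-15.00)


(1) = 12.61
(2) = 14.60
(3) = 6.56
(4) = 9.60
(5) = 2.79
(6) = 4.10
(7) = 15.07
(8) = 16.20
(9) = 79.57
(10) = -39.40
(11) = 7.78
(12) = 10.80
(13) = 6.09
(14) = 9.10
(15) = 181.35
(16) = 59.90
(17) = 176.00
(18) = 59.00
(19) = 1142.00
(20) = -151.00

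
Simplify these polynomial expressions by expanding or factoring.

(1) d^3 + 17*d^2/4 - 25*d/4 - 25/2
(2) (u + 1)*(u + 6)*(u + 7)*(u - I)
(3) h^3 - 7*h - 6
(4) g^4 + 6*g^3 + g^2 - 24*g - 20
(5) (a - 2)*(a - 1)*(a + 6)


(1) = (d - 2)*(d + 5/4)*(d + 5)
(2) = u^4 + 14*u^3 - I*u^3 + 55*u^2 - 14*I*u^2 + 42*u - 55*I*u - 42*I
(3) = (h - 3)*(h + 1)*(h + 2)
(4) = (g - 2)*(g + 1)*(g + 2)*(g + 5)
(5) = a^3 + 3*a^2 - 16*a + 12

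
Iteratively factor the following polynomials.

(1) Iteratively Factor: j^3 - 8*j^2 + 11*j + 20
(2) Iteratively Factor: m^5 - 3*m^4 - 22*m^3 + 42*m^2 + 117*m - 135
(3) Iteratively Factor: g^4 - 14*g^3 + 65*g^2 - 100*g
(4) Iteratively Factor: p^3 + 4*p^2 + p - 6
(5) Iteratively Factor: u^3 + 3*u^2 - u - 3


(1) = (j - 5)*(j^2 - 3*j - 4) = (j - 5)*(j + 1)*(j - 4)
(2) = (m + 3)*(m^4 - 6*m^3 - 4*m^2 + 54*m - 45) = (m - 1)*(m + 3)*(m^3 - 5*m^2 - 9*m + 45) = (m - 1)*(m + 3)^2*(m^2 - 8*m + 15) = (m - 5)*(m - 1)*(m + 3)^2*(m - 3)
(3) = (g - 4)*(g^3 - 10*g^2 + 25*g) = (g - 5)*(g - 4)*(g^2 - 5*g) = g*(g - 5)*(g - 4)*(g - 5)
(4) = (p + 3)*(p^2 + p - 2) = (p + 2)*(p + 3)*(p - 1)
(5) = (u + 1)*(u^2 + 2*u - 3) = (u - 1)*(u + 1)*(u + 3)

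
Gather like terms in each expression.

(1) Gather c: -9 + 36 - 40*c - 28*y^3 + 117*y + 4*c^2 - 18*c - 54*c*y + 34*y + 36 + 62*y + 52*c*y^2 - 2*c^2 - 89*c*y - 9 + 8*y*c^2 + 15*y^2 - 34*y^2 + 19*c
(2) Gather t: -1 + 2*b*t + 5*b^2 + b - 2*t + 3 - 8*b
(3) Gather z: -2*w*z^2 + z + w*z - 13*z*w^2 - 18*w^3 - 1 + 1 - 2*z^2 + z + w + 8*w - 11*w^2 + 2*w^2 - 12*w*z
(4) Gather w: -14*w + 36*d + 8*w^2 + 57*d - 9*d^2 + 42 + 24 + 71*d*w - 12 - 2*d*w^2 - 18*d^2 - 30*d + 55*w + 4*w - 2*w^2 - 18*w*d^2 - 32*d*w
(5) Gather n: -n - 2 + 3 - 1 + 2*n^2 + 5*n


(1) = c^2*(8*y + 2) + c*(52*y^2 - 143*y - 39) - 28*y^3 - 19*y^2 + 213*y + 54
(2) = 5*b^2 - 7*b + t*(2*b - 2) + 2
(3) = -18*w^3 - 9*w^2 + 9*w + z^2*(-2*w - 2) + z*(-13*w^2 - 11*w + 2)
(4) = -27*d^2 + 63*d + w^2*(6 - 2*d) + w*(-18*d^2 + 39*d + 45) + 54
(5) = 2*n^2 + 4*n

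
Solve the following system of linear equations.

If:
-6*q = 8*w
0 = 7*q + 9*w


Then:
q = 0
w = 0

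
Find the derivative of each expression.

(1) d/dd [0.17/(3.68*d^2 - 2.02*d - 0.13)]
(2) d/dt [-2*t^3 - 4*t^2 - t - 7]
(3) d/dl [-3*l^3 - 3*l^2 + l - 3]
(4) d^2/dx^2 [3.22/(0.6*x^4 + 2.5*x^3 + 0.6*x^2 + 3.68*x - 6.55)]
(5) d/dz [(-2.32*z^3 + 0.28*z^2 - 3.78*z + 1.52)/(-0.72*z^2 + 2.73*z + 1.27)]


(1) = (0.3434 - 1.2512*d)/(-3.68*d^2 + 2.02*d + 0.13)^2
(2) = -6*t^2 - 8*t - 1
(3) = -9*l^2 - 6*l + 1
(4) = (-(23.184*x^2 + 48.3*x + 3.864)*(0.6*x^4 + 2.5*x^3 + 0.6*x^2 + 3.68*x - 6.55) + 3.22*(2.4*x^3 + 7.5*x^2 + 1.2*x + 3.68)*(4.8*x^3 + 15.0*x^2 + 2.4*x + 7.36))/(0.6*x^4 + 2.5*x^3 + 0.6*x^2 + 3.68*x - 6.55)^3
(5) = (1.6704*z^4 - 12.6672*z^3 - 10.7964*z^2 + 2.9*z - 8.9502)/(0.5184*z^4 - 3.9312*z^3 + 5.6241*z^2 + 6.9342*z + 1.6129)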